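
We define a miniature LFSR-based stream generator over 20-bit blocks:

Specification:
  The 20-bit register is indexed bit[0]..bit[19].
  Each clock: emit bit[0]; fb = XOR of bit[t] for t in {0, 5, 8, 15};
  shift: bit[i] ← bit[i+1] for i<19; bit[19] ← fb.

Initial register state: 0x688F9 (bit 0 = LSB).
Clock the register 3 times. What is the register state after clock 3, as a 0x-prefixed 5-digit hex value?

reg_0 = 0x688F9
clock 1: out=1, reg = 0xB447C
clock 2: out=0, reg = 0xDA23E
clock 3: out=0, reg = 0x6D11F

0x6D11F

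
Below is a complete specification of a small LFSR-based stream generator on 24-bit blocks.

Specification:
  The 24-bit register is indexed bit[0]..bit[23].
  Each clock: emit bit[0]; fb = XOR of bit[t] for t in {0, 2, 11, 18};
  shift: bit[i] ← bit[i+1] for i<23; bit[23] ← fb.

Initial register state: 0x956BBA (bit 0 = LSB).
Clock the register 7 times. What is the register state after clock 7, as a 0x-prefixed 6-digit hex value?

reg_0 = 0x956BBA
clock 1: out=0, reg = 0x4AB5DD
clock 2: out=1, reg = 0x255AEE
clock 3: out=0, reg = 0x92AD77
clock 4: out=1, reg = 0xC956BB
clock 5: out=1, reg = 0xE4AB5D
clock 6: out=1, reg = 0x7255AE
clock 7: out=0, reg = 0xB92AD7

0xB92AD7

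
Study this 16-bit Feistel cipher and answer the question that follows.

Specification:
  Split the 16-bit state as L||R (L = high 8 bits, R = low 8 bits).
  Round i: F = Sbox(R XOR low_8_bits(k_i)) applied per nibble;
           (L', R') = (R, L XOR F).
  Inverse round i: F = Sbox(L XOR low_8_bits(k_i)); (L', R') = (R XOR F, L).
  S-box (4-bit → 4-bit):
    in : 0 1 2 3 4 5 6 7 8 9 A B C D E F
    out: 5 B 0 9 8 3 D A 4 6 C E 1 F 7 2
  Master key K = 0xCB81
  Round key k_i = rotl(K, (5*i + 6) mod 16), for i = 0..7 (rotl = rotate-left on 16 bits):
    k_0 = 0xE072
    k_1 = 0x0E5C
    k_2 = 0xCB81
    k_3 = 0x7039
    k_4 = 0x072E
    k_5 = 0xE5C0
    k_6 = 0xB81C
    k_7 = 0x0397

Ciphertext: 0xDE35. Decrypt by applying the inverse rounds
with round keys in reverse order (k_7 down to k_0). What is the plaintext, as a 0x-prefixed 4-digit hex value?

0x6F18

s_0 = ciphertext = 0xDE35
s_1 = InvRound(s_0, k_7) = 0xB3DE
s_2 = InvRound(s_1, k_6) = 0x1CB3
s_3 = InvRound(s_2, k_5) = 0x421C
s_4 = InvRound(s_3, k_4) = 0xCD42
s_5 = InvRound(s_4, k_3) = 0x6ACD
s_6 = InvRound(s_5, k_2) = 0xB36A
s_7 = InvRound(s_6, k_1) = 0x18B3
s_8 = InvRound(s_7, k_0) = 0x6F18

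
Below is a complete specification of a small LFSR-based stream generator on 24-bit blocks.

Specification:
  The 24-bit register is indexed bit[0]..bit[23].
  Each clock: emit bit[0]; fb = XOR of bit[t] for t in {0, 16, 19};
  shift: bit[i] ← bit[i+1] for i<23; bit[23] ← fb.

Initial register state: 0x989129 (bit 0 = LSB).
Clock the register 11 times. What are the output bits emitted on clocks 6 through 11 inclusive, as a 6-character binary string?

reg_0 = 0x989129
clock 1: out=1, reg = 0x4C4894
clock 2: out=0, reg = 0xA6244A
clock 3: out=0, reg = 0x531225
clock 4: out=1, reg = 0x298912
clock 5: out=0, reg = 0x14C489
clock 6: out=1, reg = 0x8A6244
clock 7: out=0, reg = 0xC53122
clock 8: out=0, reg = 0xE29891
clock 9: out=1, reg = 0xF14C48
clock 10: out=0, reg = 0xF8A624
clock 11: out=0, reg = 0xFC5312

100100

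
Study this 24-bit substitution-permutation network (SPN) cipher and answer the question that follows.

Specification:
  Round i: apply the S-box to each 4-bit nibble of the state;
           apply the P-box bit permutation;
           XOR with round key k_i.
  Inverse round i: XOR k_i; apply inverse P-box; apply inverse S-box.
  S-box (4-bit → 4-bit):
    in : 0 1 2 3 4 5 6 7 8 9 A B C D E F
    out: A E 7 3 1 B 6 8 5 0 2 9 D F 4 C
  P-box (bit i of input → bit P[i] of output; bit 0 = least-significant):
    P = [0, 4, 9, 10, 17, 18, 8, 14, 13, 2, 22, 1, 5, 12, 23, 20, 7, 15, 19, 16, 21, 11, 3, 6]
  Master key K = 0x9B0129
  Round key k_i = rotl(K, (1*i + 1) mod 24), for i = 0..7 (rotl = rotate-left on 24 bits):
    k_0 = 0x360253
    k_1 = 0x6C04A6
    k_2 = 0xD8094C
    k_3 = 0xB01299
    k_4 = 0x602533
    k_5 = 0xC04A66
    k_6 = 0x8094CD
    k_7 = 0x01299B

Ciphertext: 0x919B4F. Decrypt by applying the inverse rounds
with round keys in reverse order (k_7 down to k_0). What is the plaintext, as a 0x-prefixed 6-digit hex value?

0xF151B2

s_0 = ciphertext = 0x919B4F
s_1 = InvRound(s_0, k_7) = 0x731396
s_2 = InvRound(s_1, k_6) = 0xC0FF8D
s_3 = InvRound(s_2, k_5) = 0xF33BEB
s_4 = InvRound(s_3, k_4) = 0x1B1941
s_5 = InvRound(s_4, k_3) = 0xDCE986
s_6 = InvRound(s_5, k_2) = 0xF39B09
s_7 = InvRound(s_6, k_1) = 0x6DD02C
s_8 = InvRound(s_7, k_0) = 0xF151B2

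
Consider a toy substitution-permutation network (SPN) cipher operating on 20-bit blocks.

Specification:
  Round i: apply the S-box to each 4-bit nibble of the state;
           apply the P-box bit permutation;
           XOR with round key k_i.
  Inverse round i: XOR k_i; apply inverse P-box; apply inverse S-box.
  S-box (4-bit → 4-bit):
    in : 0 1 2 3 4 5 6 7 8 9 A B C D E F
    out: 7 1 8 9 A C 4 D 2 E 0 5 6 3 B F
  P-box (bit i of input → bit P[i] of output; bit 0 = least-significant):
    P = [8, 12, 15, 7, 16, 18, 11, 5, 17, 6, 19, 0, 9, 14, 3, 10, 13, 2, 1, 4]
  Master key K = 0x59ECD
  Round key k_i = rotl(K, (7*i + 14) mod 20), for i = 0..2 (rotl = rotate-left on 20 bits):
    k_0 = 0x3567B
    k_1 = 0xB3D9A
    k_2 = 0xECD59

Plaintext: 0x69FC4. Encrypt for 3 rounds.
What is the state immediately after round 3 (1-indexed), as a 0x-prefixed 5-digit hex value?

0x20571

s_0 = plaintext = 0x69FC4
s_1 = Round(s_0, k_0) = 0xD0AB0
s_2 = Round(s_1, k_1) = 0xAC696
s_3 = Round(s_2, k_2) = 0x20571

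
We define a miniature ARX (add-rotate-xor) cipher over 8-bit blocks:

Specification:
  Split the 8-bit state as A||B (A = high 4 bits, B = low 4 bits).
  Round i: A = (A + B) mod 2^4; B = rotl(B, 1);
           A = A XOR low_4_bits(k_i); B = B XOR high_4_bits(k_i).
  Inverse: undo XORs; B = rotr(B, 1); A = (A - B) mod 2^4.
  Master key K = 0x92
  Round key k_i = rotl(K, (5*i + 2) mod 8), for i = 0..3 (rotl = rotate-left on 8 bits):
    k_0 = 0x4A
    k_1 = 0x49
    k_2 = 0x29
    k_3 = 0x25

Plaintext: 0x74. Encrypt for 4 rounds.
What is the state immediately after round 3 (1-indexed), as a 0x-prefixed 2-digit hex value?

s_0 = plaintext = 0x74
s_1 = Round(s_0, k_0) = 0x1C
s_2 = Round(s_1, k_1) = 0x4D
s_3 = Round(s_2, k_2) = 0x89
s_4 = Round(s_3, k_3) = 0x41

0x89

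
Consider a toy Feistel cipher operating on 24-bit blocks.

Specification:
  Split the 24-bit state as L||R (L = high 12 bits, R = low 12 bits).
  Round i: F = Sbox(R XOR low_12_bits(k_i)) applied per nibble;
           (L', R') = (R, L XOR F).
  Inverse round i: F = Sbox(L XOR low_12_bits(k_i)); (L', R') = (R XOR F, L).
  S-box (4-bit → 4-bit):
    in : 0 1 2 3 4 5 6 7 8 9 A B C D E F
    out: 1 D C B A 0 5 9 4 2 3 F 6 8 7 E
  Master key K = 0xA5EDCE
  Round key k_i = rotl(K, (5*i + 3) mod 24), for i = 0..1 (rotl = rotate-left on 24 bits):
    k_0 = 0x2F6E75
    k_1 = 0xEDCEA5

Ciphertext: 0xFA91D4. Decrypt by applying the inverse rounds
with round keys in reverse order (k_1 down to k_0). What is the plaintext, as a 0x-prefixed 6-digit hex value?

s_0 = ciphertext = 0xFA91D4
s_1 = InvRound(s_0, k_1) = 0xCC2FA9
s_2 = InvRound(s_1, k_0) = 0x350CC2

0x350CC2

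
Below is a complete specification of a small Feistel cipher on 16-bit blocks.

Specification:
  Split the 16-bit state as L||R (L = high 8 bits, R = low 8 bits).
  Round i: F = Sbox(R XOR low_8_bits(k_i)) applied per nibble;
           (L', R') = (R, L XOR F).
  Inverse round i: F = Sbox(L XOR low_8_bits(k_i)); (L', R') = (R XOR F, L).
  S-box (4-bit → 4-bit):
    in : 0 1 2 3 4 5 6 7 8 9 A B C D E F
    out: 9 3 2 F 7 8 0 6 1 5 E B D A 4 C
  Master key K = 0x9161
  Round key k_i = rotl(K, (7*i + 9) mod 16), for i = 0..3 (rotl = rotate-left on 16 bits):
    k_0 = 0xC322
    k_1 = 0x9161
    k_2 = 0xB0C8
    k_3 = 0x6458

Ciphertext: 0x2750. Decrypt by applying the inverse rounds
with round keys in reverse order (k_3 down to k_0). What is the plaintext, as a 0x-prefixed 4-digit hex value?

0x7A2F

s_0 = ciphertext = 0x2750
s_1 = InvRound(s_0, k_3) = 0x3C27
s_2 = InvRound(s_1, k_2) = 0xE03C
s_3 = InvRound(s_2, k_1) = 0x2FE0
s_4 = InvRound(s_3, k_0) = 0x7A2F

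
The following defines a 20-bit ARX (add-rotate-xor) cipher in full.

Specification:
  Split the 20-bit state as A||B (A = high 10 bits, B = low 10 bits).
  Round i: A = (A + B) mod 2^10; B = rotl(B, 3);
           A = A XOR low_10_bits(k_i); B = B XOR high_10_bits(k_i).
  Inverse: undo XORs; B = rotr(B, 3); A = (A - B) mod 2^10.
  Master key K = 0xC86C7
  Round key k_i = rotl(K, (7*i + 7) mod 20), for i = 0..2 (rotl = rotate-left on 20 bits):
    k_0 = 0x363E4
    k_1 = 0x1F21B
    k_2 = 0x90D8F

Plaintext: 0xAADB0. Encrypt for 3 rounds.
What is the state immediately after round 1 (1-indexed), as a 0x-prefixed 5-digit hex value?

0xEFD5B

s_0 = plaintext = 0xAADB0
s_1 = Round(s_0, k_0) = 0xEFD5B
s_2 = Round(s_1, k_1) = 0xC06A6
s_3 = Round(s_2, k_2) = 0x0A376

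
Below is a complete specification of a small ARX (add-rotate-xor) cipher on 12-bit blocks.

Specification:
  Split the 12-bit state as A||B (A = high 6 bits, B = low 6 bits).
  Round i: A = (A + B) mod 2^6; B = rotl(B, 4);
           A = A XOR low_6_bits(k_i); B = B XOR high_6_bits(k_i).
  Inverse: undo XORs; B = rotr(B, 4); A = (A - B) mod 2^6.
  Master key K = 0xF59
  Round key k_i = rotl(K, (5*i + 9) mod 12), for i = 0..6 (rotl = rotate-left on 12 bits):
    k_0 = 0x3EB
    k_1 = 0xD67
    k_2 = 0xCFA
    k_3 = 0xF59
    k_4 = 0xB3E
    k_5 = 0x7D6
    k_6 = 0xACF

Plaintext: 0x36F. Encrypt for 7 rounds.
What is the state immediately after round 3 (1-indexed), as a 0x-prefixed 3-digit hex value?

0x7BD

s_0 = plaintext = 0x36F
s_1 = Round(s_0, k_0) = 0x5F4
s_2 = Round(s_1, k_1) = 0xB38
s_3 = Round(s_2, k_2) = 0x7BD
s_4 = Round(s_3, k_3) = 0x0A2
s_5 = Round(s_4, k_4) = 0x684
s_6 = Round(s_5, k_5) = 0x21E
s_7 = Round(s_6, k_6) = 0xA4C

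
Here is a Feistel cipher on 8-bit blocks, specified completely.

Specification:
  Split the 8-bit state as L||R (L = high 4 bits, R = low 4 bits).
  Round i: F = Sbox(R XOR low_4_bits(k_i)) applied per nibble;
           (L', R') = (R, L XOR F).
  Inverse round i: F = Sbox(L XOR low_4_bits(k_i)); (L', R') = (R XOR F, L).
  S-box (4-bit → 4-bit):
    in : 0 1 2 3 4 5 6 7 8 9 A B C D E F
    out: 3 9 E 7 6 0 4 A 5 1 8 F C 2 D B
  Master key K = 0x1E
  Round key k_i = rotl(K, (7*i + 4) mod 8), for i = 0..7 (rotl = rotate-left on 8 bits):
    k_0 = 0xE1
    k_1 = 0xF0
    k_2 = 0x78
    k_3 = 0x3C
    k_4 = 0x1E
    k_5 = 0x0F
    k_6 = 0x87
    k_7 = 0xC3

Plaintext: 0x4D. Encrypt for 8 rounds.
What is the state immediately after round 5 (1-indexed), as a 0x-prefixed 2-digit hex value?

s_0 = plaintext = 0x4D
s_1 = Round(s_0, k_0) = 0xD8
s_2 = Round(s_1, k_1) = 0x88
s_3 = Round(s_2, k_2) = 0x8B
s_4 = Round(s_3, k_3) = 0xB2
s_5 = Round(s_4, k_4) = 0x27
s_6 = Round(s_5, k_5) = 0x77
s_7 = Round(s_6, k_6) = 0x74
s_8 = Round(s_7, k_7) = 0x4D

0x27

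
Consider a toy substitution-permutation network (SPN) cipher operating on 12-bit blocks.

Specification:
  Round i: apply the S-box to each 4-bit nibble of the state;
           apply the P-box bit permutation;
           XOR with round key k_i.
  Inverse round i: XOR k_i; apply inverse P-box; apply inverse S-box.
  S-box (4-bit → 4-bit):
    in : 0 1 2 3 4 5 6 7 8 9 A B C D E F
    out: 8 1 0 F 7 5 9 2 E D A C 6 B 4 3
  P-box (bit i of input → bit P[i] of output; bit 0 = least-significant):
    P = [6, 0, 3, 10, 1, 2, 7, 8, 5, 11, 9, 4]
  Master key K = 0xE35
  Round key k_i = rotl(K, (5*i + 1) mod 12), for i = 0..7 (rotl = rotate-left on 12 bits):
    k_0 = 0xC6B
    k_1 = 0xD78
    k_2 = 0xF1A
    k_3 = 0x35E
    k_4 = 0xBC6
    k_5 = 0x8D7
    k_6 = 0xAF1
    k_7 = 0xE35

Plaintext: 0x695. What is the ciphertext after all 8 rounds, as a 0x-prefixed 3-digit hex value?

0x8C6

s_0 = plaintext = 0x695
s_1 = Round(s_0, k_0) = 0xD91
s_2 = Round(s_1, k_1) = 0x48A
s_3 = Round(s_2, k_2) = 0x0BF
s_4 = Round(s_3, k_3) = 0x28F
s_5 = Round(s_4, k_4) = 0xA03
s_6 = Round(s_5, k_5) = 0x58E
s_7 = Round(s_6, k_6) = 0x95D
s_8 = Round(s_7, k_7) = 0x8C6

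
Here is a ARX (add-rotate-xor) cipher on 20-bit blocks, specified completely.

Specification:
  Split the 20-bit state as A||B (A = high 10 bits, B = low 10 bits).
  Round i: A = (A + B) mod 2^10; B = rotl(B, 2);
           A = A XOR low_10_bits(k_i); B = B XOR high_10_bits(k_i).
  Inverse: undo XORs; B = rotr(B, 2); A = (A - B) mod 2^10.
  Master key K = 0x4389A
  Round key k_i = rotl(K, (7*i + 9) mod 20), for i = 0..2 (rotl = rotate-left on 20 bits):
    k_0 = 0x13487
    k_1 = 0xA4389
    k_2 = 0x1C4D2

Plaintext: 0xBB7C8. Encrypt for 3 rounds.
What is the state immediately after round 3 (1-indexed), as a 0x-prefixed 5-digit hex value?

0x618DE

s_0 = plaintext = 0xBB7C8
s_1 = Round(s_0, k_0) = 0x8CB6E
s_2 = Round(s_1, k_1) = 0x8A72B
s_3 = Round(s_2, k_2) = 0x618DE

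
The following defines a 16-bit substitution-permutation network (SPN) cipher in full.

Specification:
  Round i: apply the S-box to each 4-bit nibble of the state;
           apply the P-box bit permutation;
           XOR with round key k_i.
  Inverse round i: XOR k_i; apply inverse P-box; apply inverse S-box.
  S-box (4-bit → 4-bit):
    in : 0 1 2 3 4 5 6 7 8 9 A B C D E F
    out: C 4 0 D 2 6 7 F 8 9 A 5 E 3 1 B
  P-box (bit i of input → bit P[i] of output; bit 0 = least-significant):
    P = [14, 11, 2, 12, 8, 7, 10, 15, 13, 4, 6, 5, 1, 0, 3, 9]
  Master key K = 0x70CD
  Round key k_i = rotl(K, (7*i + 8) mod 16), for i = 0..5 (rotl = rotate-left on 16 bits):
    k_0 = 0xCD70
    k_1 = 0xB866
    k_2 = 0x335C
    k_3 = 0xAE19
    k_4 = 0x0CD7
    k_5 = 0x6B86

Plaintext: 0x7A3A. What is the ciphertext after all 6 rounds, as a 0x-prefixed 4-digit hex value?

s_0 = plaintext = 0x7A3A
s_1 = Round(s_0, k_0) = 0x524B
s_2 = Round(s_1, k_1) = 0xF8EB
s_3 = Round(s_2, k_2) = 0x707B
s_4 = Round(s_3, k_3) = 0x69F6
s_5 = Round(s_4, k_4) = 0xE578
s_6 = Round(s_5, k_5) = 0xFE54

0xFE54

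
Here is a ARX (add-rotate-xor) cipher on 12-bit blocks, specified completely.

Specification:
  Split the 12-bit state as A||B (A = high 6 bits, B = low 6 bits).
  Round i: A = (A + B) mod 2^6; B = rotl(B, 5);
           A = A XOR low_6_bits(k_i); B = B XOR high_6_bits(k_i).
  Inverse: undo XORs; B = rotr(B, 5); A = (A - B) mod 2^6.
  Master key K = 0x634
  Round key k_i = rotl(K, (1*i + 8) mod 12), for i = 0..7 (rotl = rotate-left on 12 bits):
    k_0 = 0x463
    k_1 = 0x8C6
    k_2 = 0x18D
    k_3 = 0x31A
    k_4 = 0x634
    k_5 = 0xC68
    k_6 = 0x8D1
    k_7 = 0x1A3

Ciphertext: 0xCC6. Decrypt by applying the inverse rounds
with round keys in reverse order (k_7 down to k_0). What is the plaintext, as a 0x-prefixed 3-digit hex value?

s_0 = ciphertext = 0xCC6
s_1 = InvRound(s_0, k_7) = 0x400
s_2 = InvRound(s_1, k_6) = 0xE87
s_3 = InvRound(s_2, k_5) = 0x96D
s_4 = InvRound(s_3, k_4) = 0x9AB
s_5 = InvRound(s_4, k_3) = 0xB4F
s_6 = InvRound(s_5, k_2) = 0x392
s_7 = InvRound(s_6, k_1) = 0x963
s_8 = InvRound(s_7, k_0) = 0x865

0x865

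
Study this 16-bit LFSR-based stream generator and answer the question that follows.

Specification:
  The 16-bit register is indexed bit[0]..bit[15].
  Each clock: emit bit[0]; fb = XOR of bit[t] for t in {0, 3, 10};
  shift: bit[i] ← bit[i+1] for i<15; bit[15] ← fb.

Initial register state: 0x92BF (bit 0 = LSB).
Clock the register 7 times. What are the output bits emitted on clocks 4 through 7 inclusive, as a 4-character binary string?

reg_0 = 0x92BF
clock 1: out=1, reg = 0x495F
clock 2: out=1, reg = 0x24AF
clock 3: out=1, reg = 0x9257
clock 4: out=1, reg = 0xC92B
clock 5: out=1, reg = 0x6495
clock 6: out=1, reg = 0x324A
clock 7: out=0, reg = 0x9925

1110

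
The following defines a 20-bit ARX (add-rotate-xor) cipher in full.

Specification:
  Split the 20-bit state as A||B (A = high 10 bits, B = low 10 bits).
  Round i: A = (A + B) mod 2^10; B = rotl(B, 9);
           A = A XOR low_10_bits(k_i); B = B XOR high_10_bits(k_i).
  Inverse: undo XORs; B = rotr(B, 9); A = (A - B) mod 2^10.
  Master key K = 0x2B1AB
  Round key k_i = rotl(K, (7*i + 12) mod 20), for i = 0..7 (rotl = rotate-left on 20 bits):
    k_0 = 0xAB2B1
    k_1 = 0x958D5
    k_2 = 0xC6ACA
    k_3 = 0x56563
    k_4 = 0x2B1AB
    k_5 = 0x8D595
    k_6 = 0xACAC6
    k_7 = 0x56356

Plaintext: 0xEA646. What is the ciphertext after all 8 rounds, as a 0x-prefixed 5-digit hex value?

0xA3382

s_0 = plaintext = 0xEA646
s_1 = Round(s_0, k_0) = 0xD7B8F
s_2 = Round(s_1, k_1) = 0x8E191
s_3 = Round(s_2, k_2) = 0x40DD2
s_4 = Round(s_3, k_3) = 0xED9B0
s_5 = Round(s_4, k_4) = 0x33474
s_6 = Round(s_5, k_5) = 0x3520F
s_7 = Round(s_6, k_6) = 0x095B5
s_8 = Round(s_7, k_7) = 0xA3382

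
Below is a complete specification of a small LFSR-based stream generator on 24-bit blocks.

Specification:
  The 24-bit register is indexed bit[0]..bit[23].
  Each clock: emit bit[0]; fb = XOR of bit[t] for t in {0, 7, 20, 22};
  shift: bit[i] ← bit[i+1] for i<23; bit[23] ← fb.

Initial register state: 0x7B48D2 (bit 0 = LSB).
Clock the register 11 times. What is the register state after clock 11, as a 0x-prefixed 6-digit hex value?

0x622F69

reg_0 = 0x7B48D2
clock 1: out=0, reg = 0xBDA469
clock 2: out=1, reg = 0x5ED234
clock 3: out=0, reg = 0x2F691A
clock 4: out=0, reg = 0x17B48D
clock 5: out=1, reg = 0x8BDA46
clock 6: out=0, reg = 0x45ED23
clock 7: out=1, reg = 0x22F691
clock 8: out=1, reg = 0x117B48
clock 9: out=0, reg = 0x88BDA4
clock 10: out=0, reg = 0xC45ED2
clock 11: out=0, reg = 0x622F69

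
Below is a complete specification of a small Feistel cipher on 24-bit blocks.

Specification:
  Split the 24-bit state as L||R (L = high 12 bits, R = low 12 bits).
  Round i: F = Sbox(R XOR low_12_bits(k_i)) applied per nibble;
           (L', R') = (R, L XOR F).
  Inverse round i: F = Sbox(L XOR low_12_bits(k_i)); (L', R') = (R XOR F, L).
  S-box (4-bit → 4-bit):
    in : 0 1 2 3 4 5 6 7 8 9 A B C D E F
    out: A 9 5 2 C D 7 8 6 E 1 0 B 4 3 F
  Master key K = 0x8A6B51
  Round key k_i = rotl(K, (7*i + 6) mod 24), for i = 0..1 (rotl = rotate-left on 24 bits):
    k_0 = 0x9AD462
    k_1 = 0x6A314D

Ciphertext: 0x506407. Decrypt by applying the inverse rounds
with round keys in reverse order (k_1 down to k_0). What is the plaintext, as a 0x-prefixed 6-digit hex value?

0xE1B8C7

s_0 = ciphertext = 0x506407
s_1 = InvRound(s_0, k_1) = 0x8C7506
s_2 = InvRound(s_1, k_0) = 0xE1B8C7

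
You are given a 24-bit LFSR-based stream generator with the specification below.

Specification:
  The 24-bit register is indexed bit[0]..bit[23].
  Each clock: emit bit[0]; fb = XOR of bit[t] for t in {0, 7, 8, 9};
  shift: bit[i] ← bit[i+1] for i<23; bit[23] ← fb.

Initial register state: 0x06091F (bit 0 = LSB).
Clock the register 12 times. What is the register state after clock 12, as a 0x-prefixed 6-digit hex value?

reg_0 = 0x06091F
clock 1: out=1, reg = 0x03048F
clock 2: out=1, reg = 0x018247
clock 3: out=1, reg = 0x00C123
clock 4: out=1, reg = 0x006091
clock 5: out=1, reg = 0x003048
clock 6: out=0, reg = 0x001824
clock 7: out=0, reg = 0x000C12
clock 8: out=0, reg = 0x000609
clock 9: out=1, reg = 0x000304
clock 10: out=0, reg = 0x000182
clock 11: out=0, reg = 0x0000C1
clock 12: out=1, reg = 0x000060

0x000060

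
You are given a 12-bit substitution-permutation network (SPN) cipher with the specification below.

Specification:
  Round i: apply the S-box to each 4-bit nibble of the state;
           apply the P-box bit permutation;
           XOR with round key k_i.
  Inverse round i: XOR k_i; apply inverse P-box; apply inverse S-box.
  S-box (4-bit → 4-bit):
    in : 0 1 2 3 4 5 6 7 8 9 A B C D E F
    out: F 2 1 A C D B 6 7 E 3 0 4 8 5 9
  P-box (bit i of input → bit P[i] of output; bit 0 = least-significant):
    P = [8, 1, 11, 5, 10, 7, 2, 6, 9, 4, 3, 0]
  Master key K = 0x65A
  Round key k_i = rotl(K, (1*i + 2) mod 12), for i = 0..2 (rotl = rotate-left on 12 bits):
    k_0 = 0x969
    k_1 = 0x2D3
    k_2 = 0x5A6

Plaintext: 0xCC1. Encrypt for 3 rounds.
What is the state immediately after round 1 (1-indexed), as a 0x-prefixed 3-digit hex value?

0x967

s_0 = plaintext = 0xCC1
s_1 = Round(s_0, k_0) = 0x967
s_2 = Round(s_1, k_1) = 0xE08
s_3 = Round(s_2, k_2) = 0xA68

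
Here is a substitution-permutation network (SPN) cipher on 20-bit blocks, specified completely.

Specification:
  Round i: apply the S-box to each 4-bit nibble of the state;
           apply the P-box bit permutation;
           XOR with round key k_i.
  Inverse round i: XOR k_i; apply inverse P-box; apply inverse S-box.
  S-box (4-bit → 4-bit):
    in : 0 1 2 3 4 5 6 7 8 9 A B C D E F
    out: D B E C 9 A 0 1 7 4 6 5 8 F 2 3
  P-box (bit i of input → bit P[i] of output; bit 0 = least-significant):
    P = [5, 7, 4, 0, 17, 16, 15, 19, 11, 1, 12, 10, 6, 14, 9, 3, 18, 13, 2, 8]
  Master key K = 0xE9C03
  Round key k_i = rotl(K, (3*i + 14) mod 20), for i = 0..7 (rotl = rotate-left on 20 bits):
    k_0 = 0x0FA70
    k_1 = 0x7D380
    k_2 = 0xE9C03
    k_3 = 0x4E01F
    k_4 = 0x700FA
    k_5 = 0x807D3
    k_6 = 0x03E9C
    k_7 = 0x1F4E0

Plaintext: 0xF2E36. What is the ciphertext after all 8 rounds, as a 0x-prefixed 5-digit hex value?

s_0 = plaintext = 0xF2E36
s_1 = Round(s_0, k_0) = 0xC187A
s_2 = Round(s_1, k_1) = 0x58A5A
s_3 = Round(s_2, k_2) = 0x7EFD1
s_4 = Round(s_3, k_3) = 0xB28BC
s_5 = Round(s_4, k_4) = 0x1DAF5
s_6 = Round(s_5, k_5) = 0xF7418
s_7 = Round(s_6, k_6) = 0xF126C
s_8 = Round(s_7, k_7) = 0x580AB

0x580AB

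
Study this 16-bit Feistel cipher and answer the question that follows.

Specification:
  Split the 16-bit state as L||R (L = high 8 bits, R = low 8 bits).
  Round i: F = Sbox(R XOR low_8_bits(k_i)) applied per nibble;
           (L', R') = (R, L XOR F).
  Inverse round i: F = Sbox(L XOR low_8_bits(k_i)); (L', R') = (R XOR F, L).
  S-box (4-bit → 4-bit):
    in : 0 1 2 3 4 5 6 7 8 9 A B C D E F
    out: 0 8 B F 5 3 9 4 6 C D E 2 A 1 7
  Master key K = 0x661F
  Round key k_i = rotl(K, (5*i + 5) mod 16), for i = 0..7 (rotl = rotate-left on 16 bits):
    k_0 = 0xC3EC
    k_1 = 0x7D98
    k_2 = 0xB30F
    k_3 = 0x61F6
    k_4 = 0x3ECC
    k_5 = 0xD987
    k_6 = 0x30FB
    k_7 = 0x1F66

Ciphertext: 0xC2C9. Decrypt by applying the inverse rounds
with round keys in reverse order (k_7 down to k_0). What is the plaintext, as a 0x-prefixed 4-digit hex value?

s_0 = ciphertext = 0xC2C9
s_1 = InvRound(s_0, k_7) = 0x1CC2
s_2 = InvRound(s_1, k_6) = 0xD61C
s_3 = InvRound(s_2, k_5) = 0x24D6
s_4 = InvRound(s_3, k_4) = 0xC024
s_5 = InvRound(s_4, k_3) = 0xDDC0
s_6 = InvRound(s_5, k_2) = 0x6BDD
s_7 = InvRound(s_6, k_1) = 0xA26B
s_8 = InvRound(s_7, k_0) = 0x3AA2

0x3AA2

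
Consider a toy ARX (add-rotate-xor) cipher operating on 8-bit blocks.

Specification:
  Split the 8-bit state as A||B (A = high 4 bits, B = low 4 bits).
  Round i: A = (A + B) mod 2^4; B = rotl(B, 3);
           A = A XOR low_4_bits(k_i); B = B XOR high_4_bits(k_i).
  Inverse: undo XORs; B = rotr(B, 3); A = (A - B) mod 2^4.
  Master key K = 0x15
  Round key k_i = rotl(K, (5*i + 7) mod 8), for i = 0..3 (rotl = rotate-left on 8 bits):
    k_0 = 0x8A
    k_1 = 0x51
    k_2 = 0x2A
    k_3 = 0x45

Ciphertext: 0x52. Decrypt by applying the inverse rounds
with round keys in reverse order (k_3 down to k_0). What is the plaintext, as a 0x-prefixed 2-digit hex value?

0x23

s_0 = ciphertext = 0x52
s_1 = InvRound(s_0, k_3) = 0x4C
s_2 = InvRound(s_1, k_2) = 0x1D
s_3 = InvRound(s_2, k_1) = 0xF1
s_4 = InvRound(s_3, k_0) = 0x23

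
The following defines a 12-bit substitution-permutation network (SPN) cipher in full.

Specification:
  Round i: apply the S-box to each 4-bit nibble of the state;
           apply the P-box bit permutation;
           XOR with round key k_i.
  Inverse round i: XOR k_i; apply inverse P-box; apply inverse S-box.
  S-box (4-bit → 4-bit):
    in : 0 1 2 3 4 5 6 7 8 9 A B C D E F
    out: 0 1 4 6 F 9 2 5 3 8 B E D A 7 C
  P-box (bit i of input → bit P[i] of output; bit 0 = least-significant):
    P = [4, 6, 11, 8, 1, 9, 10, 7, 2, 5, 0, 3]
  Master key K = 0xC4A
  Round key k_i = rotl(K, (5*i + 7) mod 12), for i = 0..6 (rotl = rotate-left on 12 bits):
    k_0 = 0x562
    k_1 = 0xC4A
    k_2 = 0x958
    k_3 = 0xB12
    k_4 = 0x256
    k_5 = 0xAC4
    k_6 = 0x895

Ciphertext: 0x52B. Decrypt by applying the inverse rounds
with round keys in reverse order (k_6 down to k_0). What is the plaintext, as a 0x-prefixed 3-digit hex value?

0xE26

s_0 = ciphertext = 0x52B
s_1 = InvRound(s_0, k_6) = 0xACC
s_2 = InvRound(s_1, k_5) = 0x900
s_3 = InvRound(s_2, k_4) = 0x184
s_4 = InvRound(s_3, k_3) = 0x1A7
s_5 = InvRound(s_4, k_2) = 0x45E
s_6 = InvRound(s_5, k_1) = 0x107
s_7 = InvRound(s_6, k_0) = 0xE26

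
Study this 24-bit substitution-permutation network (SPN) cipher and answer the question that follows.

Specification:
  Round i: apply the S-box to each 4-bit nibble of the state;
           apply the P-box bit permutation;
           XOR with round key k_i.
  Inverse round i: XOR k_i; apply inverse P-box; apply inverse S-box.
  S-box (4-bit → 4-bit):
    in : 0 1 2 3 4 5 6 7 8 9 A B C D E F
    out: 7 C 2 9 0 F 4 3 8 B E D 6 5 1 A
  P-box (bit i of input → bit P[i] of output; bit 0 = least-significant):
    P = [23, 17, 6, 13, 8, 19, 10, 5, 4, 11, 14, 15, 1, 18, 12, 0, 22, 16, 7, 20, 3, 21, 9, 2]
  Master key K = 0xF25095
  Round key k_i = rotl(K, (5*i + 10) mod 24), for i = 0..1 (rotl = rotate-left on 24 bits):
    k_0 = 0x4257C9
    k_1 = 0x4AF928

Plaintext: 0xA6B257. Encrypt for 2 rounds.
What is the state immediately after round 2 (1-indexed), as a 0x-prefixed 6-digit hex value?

0xDA7D20

s_0 = plaintext = 0xA6B257
s_1 = Round(s_0, k_0) = 0xE8486E
s_2 = Round(s_1, k_1) = 0xDA7D20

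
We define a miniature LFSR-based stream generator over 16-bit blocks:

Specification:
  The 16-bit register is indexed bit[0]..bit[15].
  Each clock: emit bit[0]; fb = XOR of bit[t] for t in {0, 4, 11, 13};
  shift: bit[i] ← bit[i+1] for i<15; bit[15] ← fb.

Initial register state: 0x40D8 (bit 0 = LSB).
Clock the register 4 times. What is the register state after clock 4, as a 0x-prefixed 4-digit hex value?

reg_0 = 0x40D8
clock 1: out=0, reg = 0xA06C
clock 2: out=0, reg = 0xD036
clock 3: out=0, reg = 0xE81B
clock 4: out=1, reg = 0x740D

0x740D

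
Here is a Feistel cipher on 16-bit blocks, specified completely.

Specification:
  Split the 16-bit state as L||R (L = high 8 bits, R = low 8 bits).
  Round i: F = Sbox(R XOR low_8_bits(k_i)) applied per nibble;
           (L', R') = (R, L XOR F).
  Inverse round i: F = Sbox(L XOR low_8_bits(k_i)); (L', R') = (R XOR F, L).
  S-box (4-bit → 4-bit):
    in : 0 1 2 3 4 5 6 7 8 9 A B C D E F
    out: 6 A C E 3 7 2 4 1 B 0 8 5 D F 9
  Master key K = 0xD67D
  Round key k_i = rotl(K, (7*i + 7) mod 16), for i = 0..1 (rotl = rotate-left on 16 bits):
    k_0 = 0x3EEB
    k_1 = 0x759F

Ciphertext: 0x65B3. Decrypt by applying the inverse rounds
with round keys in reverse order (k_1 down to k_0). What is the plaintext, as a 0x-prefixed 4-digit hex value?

s_0 = ciphertext = 0x65B3
s_1 = InvRound(s_0, k_1) = 0x2365
s_2 = InvRound(s_1, k_0) = 0x3423

0x3423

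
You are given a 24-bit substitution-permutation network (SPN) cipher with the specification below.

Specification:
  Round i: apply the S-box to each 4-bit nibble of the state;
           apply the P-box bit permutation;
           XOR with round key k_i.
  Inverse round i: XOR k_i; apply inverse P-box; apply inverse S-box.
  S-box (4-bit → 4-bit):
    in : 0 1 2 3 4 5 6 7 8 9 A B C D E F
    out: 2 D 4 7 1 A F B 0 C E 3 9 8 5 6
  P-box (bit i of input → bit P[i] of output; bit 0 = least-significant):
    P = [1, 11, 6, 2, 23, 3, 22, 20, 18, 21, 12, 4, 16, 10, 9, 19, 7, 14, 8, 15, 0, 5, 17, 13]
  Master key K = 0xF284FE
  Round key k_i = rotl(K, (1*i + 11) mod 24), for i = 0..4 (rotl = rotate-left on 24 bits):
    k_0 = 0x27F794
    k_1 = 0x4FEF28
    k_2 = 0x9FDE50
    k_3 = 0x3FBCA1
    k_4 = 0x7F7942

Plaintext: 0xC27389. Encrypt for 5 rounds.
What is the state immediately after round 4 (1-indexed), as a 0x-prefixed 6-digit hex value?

s_0 = plaintext = 0xC27389
s_1 = Round(s_0, k_0) = 0x0AC2D1
s_2 = Round(s_1, k_1) = 0x563E4E
s_3 = Round(s_2, k_2) = 0x1A29B2
s_4 = Round(s_3, k_3) = 0xBD4FF8
s_5 = Round(s_4, k_4) = 0x1EE96B

0xBD4FF8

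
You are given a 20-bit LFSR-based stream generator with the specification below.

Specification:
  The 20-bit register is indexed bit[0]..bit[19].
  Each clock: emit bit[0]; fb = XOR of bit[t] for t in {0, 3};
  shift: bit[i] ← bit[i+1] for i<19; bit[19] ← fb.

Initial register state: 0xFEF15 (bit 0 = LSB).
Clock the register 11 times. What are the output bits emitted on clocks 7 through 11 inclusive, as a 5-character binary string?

reg_0 = 0xFEF15
clock 1: out=1, reg = 0xFF78A
clock 2: out=0, reg = 0xFFBC5
clock 3: out=1, reg = 0xFFDE2
clock 4: out=0, reg = 0x7FEF1
clock 5: out=1, reg = 0xBFF78
clock 6: out=0, reg = 0xDFFBC
clock 7: out=0, reg = 0xEFFDE
clock 8: out=0, reg = 0xF7FEF
clock 9: out=1, reg = 0x7BFF7
clock 10: out=1, reg = 0xBDFFB
clock 11: out=1, reg = 0x5EFFD

00111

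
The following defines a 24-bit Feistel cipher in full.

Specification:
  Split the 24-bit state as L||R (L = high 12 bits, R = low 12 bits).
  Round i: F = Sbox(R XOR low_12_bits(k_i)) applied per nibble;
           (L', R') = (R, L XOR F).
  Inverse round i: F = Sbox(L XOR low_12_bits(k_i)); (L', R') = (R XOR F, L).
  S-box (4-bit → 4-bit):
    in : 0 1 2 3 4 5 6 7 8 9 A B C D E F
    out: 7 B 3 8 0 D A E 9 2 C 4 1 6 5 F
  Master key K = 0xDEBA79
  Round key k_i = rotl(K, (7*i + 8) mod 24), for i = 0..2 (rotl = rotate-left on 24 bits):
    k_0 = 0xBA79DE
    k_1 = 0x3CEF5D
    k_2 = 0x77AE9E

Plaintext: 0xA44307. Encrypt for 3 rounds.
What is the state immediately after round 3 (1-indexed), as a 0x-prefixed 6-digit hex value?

0x1E39C0

s_0 = plaintext = 0xA44307
s_1 = Round(s_0, k_0) = 0x307626
s_2 = Round(s_1, k_1) = 0x6261E3
s_3 = Round(s_2, k_2) = 0x1E39C0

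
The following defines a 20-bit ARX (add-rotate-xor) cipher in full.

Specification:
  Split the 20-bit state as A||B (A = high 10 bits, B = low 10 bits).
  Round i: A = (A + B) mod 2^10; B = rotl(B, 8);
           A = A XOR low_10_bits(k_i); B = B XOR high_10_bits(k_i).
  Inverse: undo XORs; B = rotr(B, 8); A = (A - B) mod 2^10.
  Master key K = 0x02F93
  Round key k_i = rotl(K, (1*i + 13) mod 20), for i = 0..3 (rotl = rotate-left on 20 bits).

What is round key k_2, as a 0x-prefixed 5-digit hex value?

K = 0x02F93
k_0 = rotl(K, (1*0+13) mod 20) = rotl(K, 13) = 0x2605F
k_1 = rotl(K, (1*1+13) mod 20) = rotl(K, 14) = 0x4C0BE
k_2 = rotl(K, (1*2+13) mod 20) = rotl(K, 15) = 0x9817C

0x9817C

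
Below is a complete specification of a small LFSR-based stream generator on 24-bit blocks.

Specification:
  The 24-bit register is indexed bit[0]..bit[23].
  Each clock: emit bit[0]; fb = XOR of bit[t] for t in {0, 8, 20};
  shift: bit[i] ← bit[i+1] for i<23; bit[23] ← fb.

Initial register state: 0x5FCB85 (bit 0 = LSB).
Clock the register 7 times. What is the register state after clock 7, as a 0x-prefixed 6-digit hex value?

reg_0 = 0x5FCB85
clock 1: out=1, reg = 0xAFE5C2
clock 2: out=0, reg = 0xD7F2E1
clock 3: out=1, reg = 0x6BF970
clock 4: out=0, reg = 0xB5FCB8
clock 5: out=0, reg = 0xDAFE5C
clock 6: out=0, reg = 0xED7F2E
clock 7: out=0, reg = 0xF6BF97

0xF6BF97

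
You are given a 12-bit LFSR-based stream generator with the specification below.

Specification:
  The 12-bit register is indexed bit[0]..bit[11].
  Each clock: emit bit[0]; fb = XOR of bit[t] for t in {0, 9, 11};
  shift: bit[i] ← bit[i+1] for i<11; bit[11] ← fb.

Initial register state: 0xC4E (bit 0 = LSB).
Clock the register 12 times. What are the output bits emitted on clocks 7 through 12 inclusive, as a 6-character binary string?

100011

reg_0 = 0xC4E
clock 1: out=0, reg = 0xE27
clock 2: out=1, reg = 0xF13
clock 3: out=1, reg = 0xF89
clock 4: out=1, reg = 0xFC4
clock 5: out=0, reg = 0x7E2
clock 6: out=0, reg = 0xBF1
clock 7: out=1, reg = 0xDF8
clock 8: out=0, reg = 0xEFC
clock 9: out=0, reg = 0x77E
clock 10: out=0, reg = 0xBBF
clock 11: out=1, reg = 0xDDF
clock 12: out=1, reg = 0x6EF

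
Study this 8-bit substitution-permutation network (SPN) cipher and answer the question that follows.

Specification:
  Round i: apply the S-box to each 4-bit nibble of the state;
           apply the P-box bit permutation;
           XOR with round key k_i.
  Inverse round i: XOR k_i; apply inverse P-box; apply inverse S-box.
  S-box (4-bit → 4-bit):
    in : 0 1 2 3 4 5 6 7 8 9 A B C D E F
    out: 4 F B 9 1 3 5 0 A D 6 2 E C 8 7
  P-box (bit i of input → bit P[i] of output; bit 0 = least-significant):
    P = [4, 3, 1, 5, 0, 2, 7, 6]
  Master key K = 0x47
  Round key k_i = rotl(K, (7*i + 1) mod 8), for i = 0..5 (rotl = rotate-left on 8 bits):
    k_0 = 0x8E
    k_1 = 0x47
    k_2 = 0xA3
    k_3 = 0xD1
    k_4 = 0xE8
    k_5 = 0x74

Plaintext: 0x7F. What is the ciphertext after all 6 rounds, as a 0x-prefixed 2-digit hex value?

s_0 = plaintext = 0x7F
s_1 = Round(s_0, k_0) = 0x94
s_2 = Round(s_1, k_1) = 0x96
s_3 = Round(s_2, k_2) = 0x70
s_4 = Round(s_3, k_3) = 0xD3
s_5 = Round(s_4, k_4) = 0x18
s_6 = Round(s_5, k_5) = 0x99

0x99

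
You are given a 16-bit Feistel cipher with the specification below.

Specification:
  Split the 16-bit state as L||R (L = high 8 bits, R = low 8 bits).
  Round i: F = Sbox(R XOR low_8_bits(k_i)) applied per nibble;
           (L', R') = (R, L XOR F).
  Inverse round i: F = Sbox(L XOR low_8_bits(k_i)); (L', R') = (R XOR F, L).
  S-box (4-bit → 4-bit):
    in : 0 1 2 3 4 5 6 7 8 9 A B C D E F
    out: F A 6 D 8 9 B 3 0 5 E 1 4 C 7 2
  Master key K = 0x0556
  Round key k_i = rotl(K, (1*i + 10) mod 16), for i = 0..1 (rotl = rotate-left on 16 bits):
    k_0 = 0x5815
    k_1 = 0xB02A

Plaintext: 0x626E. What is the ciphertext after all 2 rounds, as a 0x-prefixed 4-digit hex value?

s_0 = plaintext = 0x626E
s_1 = Round(s_0, k_0) = 0x6E53
s_2 = Round(s_1, k_1) = 0x535B

0x535B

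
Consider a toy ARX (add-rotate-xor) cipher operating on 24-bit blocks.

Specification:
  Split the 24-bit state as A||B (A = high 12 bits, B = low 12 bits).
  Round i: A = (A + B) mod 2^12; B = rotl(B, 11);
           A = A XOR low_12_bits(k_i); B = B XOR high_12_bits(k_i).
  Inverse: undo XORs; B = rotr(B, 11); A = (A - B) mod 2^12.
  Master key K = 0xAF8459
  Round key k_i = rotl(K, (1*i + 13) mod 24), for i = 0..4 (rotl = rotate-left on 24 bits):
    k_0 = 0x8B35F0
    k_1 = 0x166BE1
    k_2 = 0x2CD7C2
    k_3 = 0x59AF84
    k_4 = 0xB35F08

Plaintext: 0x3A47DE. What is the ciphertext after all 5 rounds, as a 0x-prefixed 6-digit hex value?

s_0 = plaintext = 0x3A47DE
s_1 = Round(s_0, k_0) = 0xE72B5C
s_2 = Round(s_1, k_1) = 0x22F4C8
s_3 = Round(s_2, k_2) = 0x1350A9
s_4 = Round(s_3, k_3) = 0xE5ADCE
s_5 = Round(s_4, k_4) = 0x320DD2

0x320DD2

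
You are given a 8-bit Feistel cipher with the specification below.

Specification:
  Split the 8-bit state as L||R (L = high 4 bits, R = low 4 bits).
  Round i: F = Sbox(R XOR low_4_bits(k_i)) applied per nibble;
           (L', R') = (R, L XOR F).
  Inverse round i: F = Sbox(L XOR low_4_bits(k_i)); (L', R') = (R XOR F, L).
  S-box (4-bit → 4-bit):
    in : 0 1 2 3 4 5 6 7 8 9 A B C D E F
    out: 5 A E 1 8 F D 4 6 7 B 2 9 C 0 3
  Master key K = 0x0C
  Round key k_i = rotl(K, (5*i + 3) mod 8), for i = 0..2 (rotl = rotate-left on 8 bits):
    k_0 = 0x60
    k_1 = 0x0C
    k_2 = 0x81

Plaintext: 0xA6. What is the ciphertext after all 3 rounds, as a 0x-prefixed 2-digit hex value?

0x48

s_0 = plaintext = 0xA6
s_1 = Round(s_0, k_0) = 0x67
s_2 = Round(s_1, k_1) = 0x74
s_3 = Round(s_2, k_2) = 0x48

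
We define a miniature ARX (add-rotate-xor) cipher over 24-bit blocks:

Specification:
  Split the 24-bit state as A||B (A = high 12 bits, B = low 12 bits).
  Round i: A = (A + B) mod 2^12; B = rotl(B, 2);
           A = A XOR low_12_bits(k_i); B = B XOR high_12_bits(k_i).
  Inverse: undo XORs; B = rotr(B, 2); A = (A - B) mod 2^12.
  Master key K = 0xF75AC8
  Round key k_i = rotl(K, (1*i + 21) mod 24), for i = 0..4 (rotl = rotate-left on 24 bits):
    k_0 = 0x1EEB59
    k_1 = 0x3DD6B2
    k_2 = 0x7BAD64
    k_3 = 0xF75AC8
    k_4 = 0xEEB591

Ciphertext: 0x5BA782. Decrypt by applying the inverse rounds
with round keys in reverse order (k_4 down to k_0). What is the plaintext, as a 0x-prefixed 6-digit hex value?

0x24C921

s_0 = ciphertext = 0x5BA782
s_1 = InvRound(s_0, k_4) = 0x9D165A
s_2 = InvRound(s_1, k_3) = 0x4CEE4B
s_3 = InvRound(s_2, k_2) = 0x32E67C
s_4 = InvRound(s_3, k_1) = 0x034568
s_5 = InvRound(s_4, k_0) = 0x24C921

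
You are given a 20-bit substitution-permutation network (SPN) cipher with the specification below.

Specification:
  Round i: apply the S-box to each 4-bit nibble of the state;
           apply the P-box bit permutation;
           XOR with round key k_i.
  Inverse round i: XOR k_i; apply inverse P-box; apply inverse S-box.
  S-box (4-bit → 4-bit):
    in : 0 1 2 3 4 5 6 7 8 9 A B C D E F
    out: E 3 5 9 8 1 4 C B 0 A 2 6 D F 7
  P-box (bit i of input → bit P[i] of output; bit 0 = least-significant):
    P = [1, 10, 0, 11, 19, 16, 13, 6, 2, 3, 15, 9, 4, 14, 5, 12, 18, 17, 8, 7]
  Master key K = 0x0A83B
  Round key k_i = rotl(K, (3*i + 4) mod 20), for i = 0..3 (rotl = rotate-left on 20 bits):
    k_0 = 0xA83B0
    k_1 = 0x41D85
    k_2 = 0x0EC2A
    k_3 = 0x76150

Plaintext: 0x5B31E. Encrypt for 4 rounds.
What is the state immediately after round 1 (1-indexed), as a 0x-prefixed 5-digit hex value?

0x7CDB7

s_0 = plaintext = 0x5B31E
s_1 = Round(s_0, k_0) = 0x7CDB7
s_2 = Round(s_1, k_1) = 0x5D620
s_3 = Round(s_2, k_2) = 0xC501B
s_4 = Round(s_3, k_3) = 0xCE648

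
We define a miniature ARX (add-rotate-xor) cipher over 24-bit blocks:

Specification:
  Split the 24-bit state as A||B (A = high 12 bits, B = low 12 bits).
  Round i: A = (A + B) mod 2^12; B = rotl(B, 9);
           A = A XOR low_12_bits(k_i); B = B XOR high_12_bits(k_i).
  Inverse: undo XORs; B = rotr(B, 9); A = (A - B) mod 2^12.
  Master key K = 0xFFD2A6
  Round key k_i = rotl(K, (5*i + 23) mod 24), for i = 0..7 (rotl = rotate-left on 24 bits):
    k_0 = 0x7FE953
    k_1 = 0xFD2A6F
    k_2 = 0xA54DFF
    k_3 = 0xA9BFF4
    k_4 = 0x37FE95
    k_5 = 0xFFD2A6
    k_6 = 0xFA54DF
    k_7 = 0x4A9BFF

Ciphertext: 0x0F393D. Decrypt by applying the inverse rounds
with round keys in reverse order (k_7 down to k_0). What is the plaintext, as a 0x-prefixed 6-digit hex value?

s_0 = ciphertext = 0x0F393D
s_1 = InvRound(s_0, k_7) = 0xE66CA6
s_2 = InvRound(s_1, k_6) = 0x2A0819
s_3 = InvRound(s_2, k_5) = 0x0E3F23
s_4 = InvRound(s_3, k_4) = 0xB902E6
s_5 = InvRound(s_4, k_3) = 0x0783EC
s_6 = InvRound(s_5, k_2) = 0xFC3DC4
s_7 = InvRound(s_6, k_1) = 0x4FB0B1
s_8 = InvRound(s_7, k_0) = 0x32DA7B

0x32DA7B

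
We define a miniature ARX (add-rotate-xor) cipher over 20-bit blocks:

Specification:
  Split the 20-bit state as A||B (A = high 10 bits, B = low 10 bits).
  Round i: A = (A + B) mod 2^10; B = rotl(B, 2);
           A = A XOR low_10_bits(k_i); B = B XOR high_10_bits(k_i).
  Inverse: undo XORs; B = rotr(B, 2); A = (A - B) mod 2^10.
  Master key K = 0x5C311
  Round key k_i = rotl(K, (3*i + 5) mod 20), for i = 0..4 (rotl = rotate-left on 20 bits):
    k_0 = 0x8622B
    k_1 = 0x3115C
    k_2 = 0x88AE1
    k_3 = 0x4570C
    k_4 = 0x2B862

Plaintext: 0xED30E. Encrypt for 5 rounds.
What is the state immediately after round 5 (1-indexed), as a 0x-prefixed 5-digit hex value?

0x69457

s_0 = plaintext = 0xED30E
s_1 = Round(s_0, k_0) = 0x3A623
s_2 = Round(s_1, k_1) = 0x9404A
s_3 = Round(s_2, k_2) = 0x1EF0A
s_4 = Round(s_3, k_3) = 0x2253E
s_5 = Round(s_4, k_4) = 0x69457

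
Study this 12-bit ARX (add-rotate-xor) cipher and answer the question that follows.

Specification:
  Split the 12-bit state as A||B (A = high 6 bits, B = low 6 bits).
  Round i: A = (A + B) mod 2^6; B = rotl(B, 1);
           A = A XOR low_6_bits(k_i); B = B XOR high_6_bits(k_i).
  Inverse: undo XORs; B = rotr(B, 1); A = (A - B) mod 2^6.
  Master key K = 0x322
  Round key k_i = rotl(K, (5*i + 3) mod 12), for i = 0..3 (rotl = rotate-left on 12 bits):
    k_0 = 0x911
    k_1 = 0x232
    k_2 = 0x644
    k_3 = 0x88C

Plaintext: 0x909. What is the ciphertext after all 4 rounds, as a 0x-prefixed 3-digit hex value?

s_0 = plaintext = 0x909
s_1 = Round(s_0, k_0) = 0xF36
s_2 = Round(s_1, k_1) = 0x025
s_3 = Round(s_2, k_2) = 0x852
s_4 = Round(s_3, k_3) = 0xFC6

0xFC6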